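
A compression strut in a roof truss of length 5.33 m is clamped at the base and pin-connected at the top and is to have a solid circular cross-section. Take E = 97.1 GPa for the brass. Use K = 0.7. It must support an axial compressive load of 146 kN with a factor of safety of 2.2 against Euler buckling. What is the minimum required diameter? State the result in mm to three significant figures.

d ≈ 98.7 mm

Required P_cr = n·P = 2.2 × 146 = 321.2 kN
L_e = K·L = 0.7 × 5.33 = 3.731 m
Required I = P_cr·L_e²/(π²E) = 3.212×10^5 × 3.731² / (π² × 9.71×10^10) = 4.666×10^-6 m⁴
I_req = 4.666×10^6 mm⁴
Solid circle: I = πd⁴/64  ⇒  d = (64I/π)^(1/4) = (64×4.666×10^6/π)^(1/4) = 98.7 mm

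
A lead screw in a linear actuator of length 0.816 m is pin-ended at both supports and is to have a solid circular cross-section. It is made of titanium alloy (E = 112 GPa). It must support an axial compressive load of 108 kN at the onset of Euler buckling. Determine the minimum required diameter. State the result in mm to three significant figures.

L_e = K·L = 1 × 0.816 = 0.8160 m
Required I = P_cr·L_e²/(π²E) = 1.080×10^5 × 0.8160² / (π² × 1.12×10^11) = 6.506×10^-8 m⁴
I_req = 6.506×10^4 mm⁴
Solid circle: I = πd⁴/64  ⇒  d = (64I/π)^(1/4) = (64×6.506×10^4/π)^(1/4) = 33.9 mm

d ≈ 33.9 mm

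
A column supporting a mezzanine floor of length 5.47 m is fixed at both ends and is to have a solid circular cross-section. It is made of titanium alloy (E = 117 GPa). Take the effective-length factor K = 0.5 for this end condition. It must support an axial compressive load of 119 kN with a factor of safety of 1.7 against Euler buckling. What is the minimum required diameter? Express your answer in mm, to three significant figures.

d ≈ 71.9 mm

Required P_cr = n·P = 1.7 × 119 = 202.3 kN
L_e = K·L = 0.5 × 5.47 = 2.735 m
Required I = P_cr·L_e²/(π²E) = 2.023×10^5 × 2.735² / (π² × 1.17×10^11) = 1.310×10^-6 m⁴
I_req = 1.310×10^6 mm⁴
Solid circle: I = πd⁴/64  ⇒  d = (64I/π)^(1/4) = (64×1.310×10^6/π)^(1/4) = 71.9 mm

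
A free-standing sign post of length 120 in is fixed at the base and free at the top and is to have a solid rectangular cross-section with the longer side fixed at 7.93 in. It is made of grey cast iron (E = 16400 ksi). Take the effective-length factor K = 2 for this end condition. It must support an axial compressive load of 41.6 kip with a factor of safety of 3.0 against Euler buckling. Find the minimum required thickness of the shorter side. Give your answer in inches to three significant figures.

Required P_cr = n·P = 3.0 × 41.6 = 124.8 kip
L_e = K·L = 2 × 120 = 240.0 in
Required I = P_cr·L_e²/(π²E) = 1.248×10^5 × 240.0² / (π² × 1.64×10^7) = 44.41 in⁴
Rectangle, weak axis: I_min = h·b³/12 with h = 7.93 in fixed  ⇒  b = (12I/h)^(1/3) = 4.07 in

b ≈ 4.07 in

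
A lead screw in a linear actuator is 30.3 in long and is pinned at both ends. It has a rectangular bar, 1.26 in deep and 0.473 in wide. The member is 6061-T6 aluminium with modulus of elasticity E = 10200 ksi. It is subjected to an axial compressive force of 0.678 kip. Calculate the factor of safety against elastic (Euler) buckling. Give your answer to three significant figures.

Buckling occurs about the weak axis: I_min = h·b³/12 with b = 0.473 in (the shorter side).
I_min = 1.26×0.473³/12 = 1.111×10^-2 in⁴
Effective length L_e = K·L = 1 × 30.3 = 30.30 in
P_cr = π²EI / L_e² = π² × 10200×10³ × 1.111×10^-2 / 30.30² = 1.218×10^3 lb
Factor of safety n = P_cr / P = 1.2184 / 0.678 = 1.80

n ≈ 1.80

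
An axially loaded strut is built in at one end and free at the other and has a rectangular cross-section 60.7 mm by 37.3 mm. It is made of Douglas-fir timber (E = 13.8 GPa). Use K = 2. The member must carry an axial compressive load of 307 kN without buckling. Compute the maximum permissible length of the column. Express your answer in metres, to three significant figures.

L_max ≈ 0.171 m

Buckling occurs about the weak axis: I_min = h·b³/12 with b = 37.3 mm (the shorter side).
I_min = 60.7×37.3³/12 = 2.625×10^5 mm⁴
I = 2.625×10^-7 m⁴
At the buckling limit P_cr = P = 3.070×10^5 N
From P_cr = π²EI/(K·L)²:  L = (1/K)·√(π²EI/P_cr) = (1/2)·√(π²×1.38×10^10×2.625×10^-7/3.070×10^5)
L = 0.171 m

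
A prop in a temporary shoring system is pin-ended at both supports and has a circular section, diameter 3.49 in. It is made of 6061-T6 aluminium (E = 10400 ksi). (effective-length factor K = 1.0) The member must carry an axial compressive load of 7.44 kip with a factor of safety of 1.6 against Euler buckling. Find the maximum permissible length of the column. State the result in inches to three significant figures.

I = πd⁴/64 = π×3.49⁴/64 = 7.282 in⁴
Required critical load P_cr = n·P = 1.6 × 7.44 = 11.90 kip = 1.190×10^4 lb
From P_cr = π²EI/(K·L)²:  L = (1/K)·√(π²EI/P_cr) = (1/1)·√(π²×1.04×10^7×7.282/1.190×10^4)
L = 251 in

L_max ≈ 251 in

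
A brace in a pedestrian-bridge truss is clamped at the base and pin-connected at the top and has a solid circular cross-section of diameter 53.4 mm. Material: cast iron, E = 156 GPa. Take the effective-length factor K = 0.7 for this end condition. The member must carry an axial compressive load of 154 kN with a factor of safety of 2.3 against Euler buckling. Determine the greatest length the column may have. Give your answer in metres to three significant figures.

I = πd⁴/64 = π×53.4⁴/64 = 3.991×10^5 mm⁴
I = 3.991×10^-7 m⁴
Required critical load P_cr = n·P = 2.3 × 154 = 354.2 kN = 3.542×10^5 N
From P_cr = π²EI/(K·L)²:  L = (1/K)·√(π²EI/P_cr) = (1/0.7)·√(π²×1.56×10^11×3.991×10^-7/3.542×10^5)
L = 1.88 m

L_max ≈ 1.88 m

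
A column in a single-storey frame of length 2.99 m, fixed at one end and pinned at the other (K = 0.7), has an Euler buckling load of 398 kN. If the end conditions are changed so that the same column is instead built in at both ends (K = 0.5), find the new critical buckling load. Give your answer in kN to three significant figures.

P_cr ∝ 1/K², so P_cr,new = P_cr,old × (K_old/K_new)² = 398 × (0.7/0.5)²
= 398 × 1.960 = 780 kN

P_cr ≈ 780 kN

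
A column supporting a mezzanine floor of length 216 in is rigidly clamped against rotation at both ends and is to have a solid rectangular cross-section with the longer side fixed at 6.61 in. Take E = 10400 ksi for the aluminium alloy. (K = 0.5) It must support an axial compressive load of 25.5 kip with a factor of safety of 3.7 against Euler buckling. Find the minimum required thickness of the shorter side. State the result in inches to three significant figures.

b ≈ 2.69 in

Required P_cr = n·P = 3.7 × 25.5 = 94.35 kip
L_e = K·L = 0.5 × 216 = 108.0 in
Required I = P_cr·L_e²/(π²E) = 9.435×10^4 × 108.0² / (π² × 1.04×10^7) = 10.72 in⁴
Rectangle, weak axis: I_min = h·b³/12 with h = 6.61 in fixed  ⇒  b = (12I/h)^(1/3) = 2.69 in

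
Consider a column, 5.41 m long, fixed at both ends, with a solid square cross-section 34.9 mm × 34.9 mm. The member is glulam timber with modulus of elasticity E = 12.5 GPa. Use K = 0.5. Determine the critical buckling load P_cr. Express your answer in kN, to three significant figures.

I = a⁴/12 = 34.9⁴/12 = 1.236×10^5 mm⁴
I = 1.236×10^5 mm⁴ = 1.236×10^-7 m⁴
Effective length L_e = K·L = 0.5 × 5.41 = 2.705 m
P_cr = π²EI / L_e² = π² × 12.5×10⁹ × 1.236×10^-7 / 2.705² = 2.084×10^3 N

P_cr ≈ 2.08 kN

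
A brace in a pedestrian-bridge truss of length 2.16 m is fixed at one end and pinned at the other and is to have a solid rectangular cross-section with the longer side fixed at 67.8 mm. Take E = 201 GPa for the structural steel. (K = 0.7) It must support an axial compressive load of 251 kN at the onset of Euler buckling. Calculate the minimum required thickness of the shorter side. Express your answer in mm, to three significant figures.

L_e = K·L = 0.7 × 2.16 = 1.512 m
Required I = P_cr·L_e²/(π²E) = 2.510×10^5 × 1.512² / (π² × 2.01×10^11) = 2.893×10^-7 m⁴
I_req = 2.893×10^5 mm⁴
Rectangle, weak axis: I_min = h·b³/12 with h = 67.8 mm fixed  ⇒  b = (12I/h)^(1/3) = 37.1 mm

b ≈ 37.1 mm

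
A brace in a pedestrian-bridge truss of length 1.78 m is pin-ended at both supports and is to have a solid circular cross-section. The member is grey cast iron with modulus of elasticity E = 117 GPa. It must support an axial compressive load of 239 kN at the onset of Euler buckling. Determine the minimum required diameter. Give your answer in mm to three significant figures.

L_e = K·L = 1 × 1.78 = 1.780 m
Required I = P_cr·L_e²/(π²E) = 2.390×10^5 × 1.780² / (π² × 1.17×10^11) = 6.558×10^-7 m⁴
I_req = 6.558×10^5 mm⁴
Solid circle: I = πd⁴/64  ⇒  d = (64I/π)^(1/4) = (64×6.558×10^5/π)^(1/4) = 60.5 mm

d ≈ 60.5 mm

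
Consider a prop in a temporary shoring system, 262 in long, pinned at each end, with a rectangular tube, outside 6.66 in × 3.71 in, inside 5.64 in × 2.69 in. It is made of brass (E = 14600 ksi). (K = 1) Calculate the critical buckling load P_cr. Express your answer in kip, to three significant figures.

P_cr ≈ 40.3 kip

Weak-axis I_min = (h_o·b_o³ − h_i·b_i³)/12 with b_o = 3.71, b_i = 2.690 in (shorter outer/inner sides).
I_min = (6.66×3.71³ − 5.640×2.690³)/12 = 19.19 in⁴
Effective length L_e = K·L = 1 × 262 = 262.0 in
P_cr = π²EI / L_e² = π² × 14600×10³ × 19.19 / 262.0² = 4.029×10^4 lb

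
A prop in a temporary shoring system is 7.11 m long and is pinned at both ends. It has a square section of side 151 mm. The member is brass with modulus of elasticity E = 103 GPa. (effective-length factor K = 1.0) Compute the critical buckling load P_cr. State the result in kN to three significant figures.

I = a⁴/12 = 151⁴/12 = 4.332×10^7 mm⁴
I = 4.332×10^7 mm⁴ = 4.332×10^-5 m⁴
Effective length L_e = K·L = 1 × 7.11 = 7.110 m
P_cr = π²EI / L_e² = π² × 103×10⁹ × 4.332×10^-5 / 7.110² = 8.712×10^5 N

P_cr ≈ 871 kN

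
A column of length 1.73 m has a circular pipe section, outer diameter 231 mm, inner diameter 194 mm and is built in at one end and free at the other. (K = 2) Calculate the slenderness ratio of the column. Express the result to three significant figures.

λ ≈ 45.9

d_o = 231 mm, d_i = 194 mm
I = π(d_o⁴ − d_i⁴)/64 = π(231⁴ − 194.0⁴)/64 = 7.024×10^7 mm⁴
A = 1.235×10^4 mm²;  r_min = √(I/A) = √(7.024×10^7/1.235×10^4) = 75.41 mm
L_e = K·L = 2 × 1.73 m = 3.460 m = 3460.0 mm
λ = L_e / r_min = 3460.0 / 75.41 = 45.9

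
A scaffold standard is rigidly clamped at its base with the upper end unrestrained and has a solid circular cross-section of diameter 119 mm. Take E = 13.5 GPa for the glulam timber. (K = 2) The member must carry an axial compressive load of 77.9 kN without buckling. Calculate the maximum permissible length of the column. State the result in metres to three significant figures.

I = πd⁴/64 = π×119⁴/64 = 9.844×10^6 mm⁴
I = 9.844×10^-6 m⁴
At the buckling limit P_cr = P = 7.790×10^4 N
From P_cr = π²EI/(K·L)²:  L = (1/K)·√(π²EI/P_cr) = (1/2)·√(π²×1.35×10^10×9.844×10^-6/7.790×10^4)
L = 2.05 m

L_max ≈ 2.05 m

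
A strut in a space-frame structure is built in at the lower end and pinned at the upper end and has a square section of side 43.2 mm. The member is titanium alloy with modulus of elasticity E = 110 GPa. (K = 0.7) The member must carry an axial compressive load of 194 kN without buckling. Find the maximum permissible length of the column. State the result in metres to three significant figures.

I = a⁴/12 = 43.2⁴/12 = 2.902×10^5 mm⁴
I = 2.902×10^-7 m⁴
At the buckling limit P_cr = P = 1.940×10^5 N
From P_cr = π²EI/(K·L)²:  L = (1/K)·√(π²EI/P_cr) = (1/0.7)·√(π²×1.10×10^11×2.902×10^-7/1.940×10^5)
L = 1.82 m

L_max ≈ 1.82 m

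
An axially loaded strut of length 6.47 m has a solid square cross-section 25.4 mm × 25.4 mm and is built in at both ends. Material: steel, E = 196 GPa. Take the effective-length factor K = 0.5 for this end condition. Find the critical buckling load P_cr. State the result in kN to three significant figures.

P_cr ≈ 6.41 kN

I = a⁴/12 = 25.4⁴/12 = 3.469×10^4 mm⁴
I = 3.469×10^4 mm⁴ = 3.469×10^-8 m⁴
Effective length L_e = K·L = 0.5 × 6.47 = 3.235 m
P_cr = π²EI / L_e² = π² × 196×10⁹ × 3.469×10^-8 / 3.235² = 6.412×10^3 N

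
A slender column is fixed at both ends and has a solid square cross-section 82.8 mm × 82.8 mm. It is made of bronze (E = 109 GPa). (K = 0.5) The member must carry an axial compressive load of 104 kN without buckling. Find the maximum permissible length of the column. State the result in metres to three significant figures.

I = a⁴/12 = 82.8⁴/12 = 3.917×10^6 mm⁴
I = 3.917×10^-6 m⁴
At the buckling limit P_cr = P = 1.040×10^5 N
From P_cr = π²EI/(K·L)²:  L = (1/K)·√(π²EI/P_cr) = (1/0.5)·√(π²×1.09×10^11×3.917×10^-6/1.040×10^5)
L = 12.7 m

L_max ≈ 12.7 m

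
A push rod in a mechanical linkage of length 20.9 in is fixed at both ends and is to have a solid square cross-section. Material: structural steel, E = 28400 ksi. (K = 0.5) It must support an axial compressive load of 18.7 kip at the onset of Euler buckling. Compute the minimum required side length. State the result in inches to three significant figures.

L_e = K·L = 0.5 × 20.9 = 10.45 in
Required I = P_cr·L_e²/(π²E) = 1.870×10^4 × 10.45² / (π² × 2.84×10^7) = 7.285×10^-3 in⁴
Solid square: I = a⁴/12  ⇒  a = (12I)^(1/4) = (12×7.285×10^-3)^(1/4) = 0.544 in

a ≈ 0.544 in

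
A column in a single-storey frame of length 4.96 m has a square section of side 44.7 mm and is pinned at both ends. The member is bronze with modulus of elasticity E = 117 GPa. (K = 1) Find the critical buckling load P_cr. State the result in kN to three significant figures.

P_cr ≈ 15.6 kN

I = a⁴/12 = 44.7⁴/12 = 3.327×10^5 mm⁴
I = 3.327×10^5 mm⁴ = 3.327×10^-7 m⁴
Effective length L_e = K·L = 1 × 4.96 = 4.960 m
P_cr = π²EI / L_e² = π² × 117×10⁹ × 3.327×10^-7 / 4.960² = 1.562×10^4 N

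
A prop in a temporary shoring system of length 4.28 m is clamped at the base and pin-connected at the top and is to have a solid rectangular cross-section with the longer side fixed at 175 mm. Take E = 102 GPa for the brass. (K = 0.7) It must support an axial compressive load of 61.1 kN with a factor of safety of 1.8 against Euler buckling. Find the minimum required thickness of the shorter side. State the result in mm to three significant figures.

b ≈ 40.7 mm

Required P_cr = n·P = 1.8 × 61.1 = 110.0 kN
L_e = K·L = 0.7 × 4.28 = 2.996 m
Required I = P_cr·L_e²/(π²E) = 1.100×10^5 × 2.996² / (π² × 1.02×10^11) = 9.806×10^-7 m⁴
I_req = 9.806×10^5 mm⁴
Rectangle, weak axis: I_min = h·b³/12 with h = 175 mm fixed  ⇒  b = (12I/h)^(1/3) = 40.7 mm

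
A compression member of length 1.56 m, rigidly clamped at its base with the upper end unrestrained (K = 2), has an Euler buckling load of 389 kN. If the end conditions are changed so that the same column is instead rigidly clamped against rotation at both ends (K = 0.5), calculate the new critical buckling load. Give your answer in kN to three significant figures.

P_cr ≈ 6220 kN

P_cr ∝ 1/K², so P_cr,new = P_cr,old × (K_old/K_new)² = 389 × (2/0.5)²
= 389 × 16.00 = 6220 kN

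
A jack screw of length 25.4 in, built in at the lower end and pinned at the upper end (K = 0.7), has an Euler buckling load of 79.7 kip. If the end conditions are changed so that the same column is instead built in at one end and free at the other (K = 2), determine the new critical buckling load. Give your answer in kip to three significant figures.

P_cr ≈ 9.76 kip

P_cr ∝ 1/K², so P_cr,new = P_cr,old × (K_old/K_new)² = 79.7 × (0.7/2)²
= 79.7 × 0.1225 = 9.76 kip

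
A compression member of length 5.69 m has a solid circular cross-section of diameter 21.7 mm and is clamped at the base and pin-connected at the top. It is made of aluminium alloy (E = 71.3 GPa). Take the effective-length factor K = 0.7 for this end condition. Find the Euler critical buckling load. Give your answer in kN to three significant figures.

P_cr ≈ 0.483 kN

I = πd⁴/64 = π×21.7⁴/64 = 1.088×10^4 mm⁴
I = 1.088×10^4 mm⁴ = 1.088×10^-8 m⁴
Effective length L_e = K·L = 0.7 × 5.69 = 3.983 m
P_cr = π²EI / L_e² = π² × 71.3×10⁹ × 1.088×10^-8 / 3.983² = 482.8 N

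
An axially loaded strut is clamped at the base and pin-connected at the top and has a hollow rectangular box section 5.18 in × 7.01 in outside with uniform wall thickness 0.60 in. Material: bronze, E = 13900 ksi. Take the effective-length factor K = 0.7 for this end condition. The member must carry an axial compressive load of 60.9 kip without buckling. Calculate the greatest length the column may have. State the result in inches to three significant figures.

Inner dimensions: h_i = 7.01 − 2×0.60 = 5.810 in, b_i = 5.18 − 2×0.60 = 3.980 in
Weak-axis I_min = (h_o·b_o³ − h_i·b_i³)/12 with b_o = 5.18, b_i = 3.980 in (shorter outer/inner sides).
I_min = (7.01×5.18³ − 5.810×3.980³)/12 = 50.67 in⁴
At the buckling limit P_cr = P = 6.090×10^4 lb
From P_cr = π²EI/(K·L)²:  L = (1/K)·√(π²EI/P_cr) = (1/0.7)·√(π²×1.39×10^7×50.67/6.090×10^4)
L = 483 in

L_max ≈ 483 in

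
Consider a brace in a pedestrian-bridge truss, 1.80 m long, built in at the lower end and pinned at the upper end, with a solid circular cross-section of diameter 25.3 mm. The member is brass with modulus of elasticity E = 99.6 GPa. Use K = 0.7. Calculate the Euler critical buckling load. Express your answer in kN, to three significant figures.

I = πd⁴/64 = π×25.3⁴/64 = 2.011×10^4 mm⁴
I = 2.011×10^4 mm⁴ = 2.011×10^-8 m⁴
Effective length L_e = K·L = 0.7 × 1.80 = 1.260 m
P_cr = π²EI / L_e² = π² × 99.6×10⁹ × 2.011×10^-8 / 1.260² = 1.245×10^4 N

P_cr ≈ 12.5 kN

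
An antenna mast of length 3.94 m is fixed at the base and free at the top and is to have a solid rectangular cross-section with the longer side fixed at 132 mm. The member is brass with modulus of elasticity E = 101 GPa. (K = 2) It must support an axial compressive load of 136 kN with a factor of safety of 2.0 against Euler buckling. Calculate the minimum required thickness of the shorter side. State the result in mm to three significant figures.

Required P_cr = n·P = 2.0 × 136 = 272.0 kN
L_e = K·L = 2 × 3.94 = 7.880 m
Required I = P_cr·L_e²/(π²E) = 2.720×10^5 × 7.880² / (π² × 1.01×10^11) = 1.694×10^-5 m⁴
I_req = 1.694×10^7 mm⁴
Rectangle, weak axis: I_min = h·b³/12 with h = 132 mm fixed  ⇒  b = (12I/h)^(1/3) = 115 mm

b ≈ 115 mm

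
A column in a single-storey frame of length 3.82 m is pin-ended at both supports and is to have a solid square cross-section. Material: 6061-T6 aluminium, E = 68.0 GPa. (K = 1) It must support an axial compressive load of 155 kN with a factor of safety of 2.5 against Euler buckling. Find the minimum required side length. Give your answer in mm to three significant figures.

a ≈ 100 mm

Required P_cr = n·P = 2.5 × 155 = 387.5 kN
L_e = K·L = 1 × 3.82 = 3.820 m
Required I = P_cr·L_e²/(π²E) = 3.875×10^5 × 3.820² / (π² × 6.80×10^10) = 8.425×10^-6 m⁴
I_req = 8.425×10^6 mm⁴
Solid square: I = a⁴/12  ⇒  a = (12I)^(1/4) = (12×8.425×10^6)^(1/4) = 100 mm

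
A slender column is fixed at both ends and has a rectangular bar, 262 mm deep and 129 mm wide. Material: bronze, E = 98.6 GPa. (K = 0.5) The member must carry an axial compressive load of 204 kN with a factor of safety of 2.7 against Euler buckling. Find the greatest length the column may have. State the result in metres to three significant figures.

Buckling occurs about the weak axis: I_min = h·b³/12 with b = 129 mm (the shorter side).
I_min = 262×129³/12 = 4.687×10^7 mm⁴
I = 4.687×10^-5 m⁴
Required critical load P_cr = n·P = 2.7 × 204 = 550.8 kN = 5.508×10^5 N
From P_cr = π²EI/(K·L)²:  L = (1/K)·√(π²EI/P_cr) = (1/0.5)·√(π²×9.86×10^10×4.687×10^-5/5.508×10^5)
L = 18.2 m

L_max ≈ 18.2 m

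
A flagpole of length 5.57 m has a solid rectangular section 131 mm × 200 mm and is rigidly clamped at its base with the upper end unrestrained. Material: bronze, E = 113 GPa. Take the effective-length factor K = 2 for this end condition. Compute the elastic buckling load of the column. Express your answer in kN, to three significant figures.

P_cr ≈ 337 kN

Buckling occurs about the weak axis: I_min = h·b³/12 with b = 131 mm (the shorter side).
I_min = 200×131³/12 = 3.747×10^7 mm⁴
I = 3.747×10^7 mm⁴ = 3.747×10^-5 m⁴
Effective length L_e = K·L = 2 × 5.57 = 11.14 m
P_cr = π²EI / L_e² = π² × 113×10⁹ × 3.747×10^-5 / 11.14² = 3.367×10^5 N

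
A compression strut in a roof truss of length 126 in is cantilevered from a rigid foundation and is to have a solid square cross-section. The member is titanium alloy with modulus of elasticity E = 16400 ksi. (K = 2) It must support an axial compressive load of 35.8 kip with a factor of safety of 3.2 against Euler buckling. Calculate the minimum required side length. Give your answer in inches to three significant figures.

a ≈ 4.82 in

Required P_cr = n·P = 3.2 × 35.8 = 114.6 kip
L_e = K·L = 2 × 126 = 252.0 in
Required I = P_cr·L_e²/(π²E) = 1.146×10^5 × 252.0² / (π² × 1.64×10^7) = 44.95 in⁴
Solid square: I = a⁴/12  ⇒  a = (12I)^(1/4) = (12×44.95)^(1/4) = 4.82 in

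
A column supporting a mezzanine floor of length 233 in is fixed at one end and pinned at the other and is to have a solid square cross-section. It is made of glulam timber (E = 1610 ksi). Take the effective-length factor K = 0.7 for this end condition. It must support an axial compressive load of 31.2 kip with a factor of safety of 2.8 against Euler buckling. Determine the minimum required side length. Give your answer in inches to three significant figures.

a ≈ 6.47 in

Required P_cr = n·P = 2.8 × 31.2 = 87.36 kip
L_e = K·L = 0.7 × 233 = 163.1 in
Required I = P_cr·L_e²/(π²E) = 8.736×10^4 × 163.1² / (π² × 1.61×10^6) = 146.2 in⁴
Solid square: I = a⁴/12  ⇒  a = (12I)^(1/4) = (12×146.2)^(1/4) = 6.47 in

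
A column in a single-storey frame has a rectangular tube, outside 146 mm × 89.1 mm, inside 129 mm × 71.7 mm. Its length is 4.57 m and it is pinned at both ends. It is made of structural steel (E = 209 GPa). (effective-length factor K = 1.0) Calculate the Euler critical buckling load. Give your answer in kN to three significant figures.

Weak-axis I_min = (h_o·b_o³ − h_i·b_i³)/12 with b_o = 89.1, b_i = 71.70 mm (shorter outer/inner sides).
I_min = (146×89.1³ − 129.0×71.70³)/12 = 4.644×10^6 mm⁴
I = 4.644×10^6 mm⁴ = 4.644×10^-6 m⁴
Effective length L_e = K·L = 1 × 4.57 = 4.570 m
P_cr = π²EI / L_e² = π² × 209×10⁹ × 4.644×10^-6 / 4.570² = 4.586×10^5 N

P_cr ≈ 459 kN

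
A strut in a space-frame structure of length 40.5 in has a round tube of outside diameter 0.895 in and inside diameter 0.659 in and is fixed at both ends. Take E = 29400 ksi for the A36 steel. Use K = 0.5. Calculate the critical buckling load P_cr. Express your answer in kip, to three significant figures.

P_cr ≈ 15.7 kip

d_o = 0.895 in, d_i = 0.659 in
I = π(d_o⁴ − d_i⁴)/64 = π(0.895⁴ − 0.6590⁴)/64 = 2.224×10^-2 in⁴
Effective length L_e = K·L = 0.5 × 40.5 = 20.25 in
P_cr = π²EI / L_e² = π² × 29400×10³ × 2.224×10^-2 / 20.25² = 1.574×10^4 lb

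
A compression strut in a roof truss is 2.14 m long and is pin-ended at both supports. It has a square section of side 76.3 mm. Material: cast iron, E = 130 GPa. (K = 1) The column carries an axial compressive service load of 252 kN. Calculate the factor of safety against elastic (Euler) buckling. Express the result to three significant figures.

n ≈ 3.14

I = a⁴/12 = 76.3⁴/12 = 2.824×10^6 mm⁴
I = 2.824×10^6 mm⁴ = 2.824×10^-6 m⁴
Effective length L_e = K·L = 1 × 2.14 = 2.140 m
P_cr = π²EI / L_e² = π² × 130×10⁹ × 2.824×10^-6 / 2.140² = 7.913×10^5 N
Factor of safety n = P_cr / P = 791.28 / 252 = 3.14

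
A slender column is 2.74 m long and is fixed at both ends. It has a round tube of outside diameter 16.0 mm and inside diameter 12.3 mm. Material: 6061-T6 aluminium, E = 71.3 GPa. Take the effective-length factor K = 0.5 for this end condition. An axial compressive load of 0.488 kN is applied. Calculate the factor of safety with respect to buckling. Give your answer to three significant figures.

n ≈ 1.61

d_o = 16.0 mm, d_i = 12.3 mm
I = π(d_o⁴ − d_i⁴)/64 = π(16.0⁴ − 12.30⁴)/64 = 2.093×10^3 mm⁴
I = 2.093×10^3 mm⁴ = 2.093×10^-9 m⁴
Effective length L_e = K·L = 0.5 × 2.74 = 1.370 m
P_cr = π²EI / L_e² = π² × 71.3×10⁹ × 2.093×10^-9 / 1.370² = 784.9 N
Factor of safety n = P_cr / P = 0.78489 / 0.488 = 1.61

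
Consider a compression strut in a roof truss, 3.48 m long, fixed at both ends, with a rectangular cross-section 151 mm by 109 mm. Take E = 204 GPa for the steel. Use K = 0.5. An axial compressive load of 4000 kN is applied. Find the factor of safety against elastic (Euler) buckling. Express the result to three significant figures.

Buckling occurs about the weak axis: I_min = h·b³/12 with b = 109 mm (the shorter side).
I_min = 151×109³/12 = 1.630×10^7 mm⁴
I = 1.630×10^7 mm⁴ = 1.630×10^-5 m⁴
Effective length L_e = K·L = 0.5 × 3.48 = 1.740 m
P_cr = π²EI / L_e² = π² × 204×10⁹ × 1.630×10^-5 / 1.740² = 1.084×10^7 N
Factor of safety n = P_cr / P = 10837 / 4000 = 2.71

n ≈ 2.71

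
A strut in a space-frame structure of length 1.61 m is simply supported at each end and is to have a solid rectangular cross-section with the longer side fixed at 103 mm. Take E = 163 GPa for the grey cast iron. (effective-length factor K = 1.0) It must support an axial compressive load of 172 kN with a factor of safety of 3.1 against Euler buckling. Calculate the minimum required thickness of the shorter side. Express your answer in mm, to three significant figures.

Required P_cr = n·P = 3.1 × 172 = 533.2 kN
L_e = K·L = 1 × 1.61 = 1.610 m
Required I = P_cr·L_e²/(π²E) = 5.332×10^5 × 1.610² / (π² × 1.63×10^11) = 8.591×10^-7 m⁴
I_req = 8.591×10^5 mm⁴
Rectangle, weak axis: I_min = h·b³/12 with h = 103 mm fixed  ⇒  b = (12I/h)^(1/3) = 46.4 mm

b ≈ 46.4 mm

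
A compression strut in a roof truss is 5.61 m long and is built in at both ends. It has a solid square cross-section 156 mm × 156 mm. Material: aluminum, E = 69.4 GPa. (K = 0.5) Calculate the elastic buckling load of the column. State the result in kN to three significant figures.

I = a⁴/12 = 156⁴/12 = 4.935×10^7 mm⁴
I = 4.935×10^7 mm⁴ = 4.935×10^-5 m⁴
Effective length L_e = K·L = 0.5 × 5.61 = 2.805 m
P_cr = π²EI / L_e² = π² × 69.4×10⁹ × 4.935×10^-5 / 2.805² = 4.296×10^6 N

P_cr ≈ 4300 kN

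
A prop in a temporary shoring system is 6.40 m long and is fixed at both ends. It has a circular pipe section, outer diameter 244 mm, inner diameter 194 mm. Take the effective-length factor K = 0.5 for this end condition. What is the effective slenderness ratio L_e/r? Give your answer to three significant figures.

d_o = 244 mm, d_i = 194 mm
I = π(d_o⁴ − d_i⁴)/64 = π(244⁴ − 194.0⁴)/64 = 1.045×10^8 mm⁴
A = 1.720×10^4 mm²;  r_min = √(I/A) = √(1.045×10^8/1.720×10^4) = 77.93 mm
L_e = K·L = 0.5 × 6.40 m = 3.200 m = 3200.0 mm
λ = L_e / r_min = 3200.0 / 77.93 = 41.1

λ ≈ 41.1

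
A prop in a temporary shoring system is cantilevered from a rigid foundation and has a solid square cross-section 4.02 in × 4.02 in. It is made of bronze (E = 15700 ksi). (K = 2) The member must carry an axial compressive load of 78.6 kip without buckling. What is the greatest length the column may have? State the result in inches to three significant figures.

L_max ≈ 104 in

I = a⁴/12 = 4.02⁴/12 = 21.76 in⁴
At the buckling limit P_cr = P = 7.860×10^4 lb
From P_cr = π²EI/(K·L)²:  L = (1/K)·√(π²EI/P_cr) = (1/2)·√(π²×1.57×10^7×21.76/7.860×10^4)
L = 104 in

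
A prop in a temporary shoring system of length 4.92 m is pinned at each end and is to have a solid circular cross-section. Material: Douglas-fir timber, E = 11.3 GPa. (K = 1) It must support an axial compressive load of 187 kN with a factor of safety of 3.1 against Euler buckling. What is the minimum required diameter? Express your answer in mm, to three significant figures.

Required P_cr = n·P = 3.1 × 187 = 579.7 kN
L_e = K·L = 1 × 4.92 = 4.920 m
Required I = P_cr·L_e²/(π²E) = 5.797×10^5 × 4.920² / (π² × 1.13×10^10) = 1.258×10^-4 m⁴
I_req = 1.258×10^8 mm⁴
Solid circle: I = πd⁴/64  ⇒  d = (64I/π)^(1/4) = (64×1.258×10^8/π)^(1/4) = 225 mm

d ≈ 225 mm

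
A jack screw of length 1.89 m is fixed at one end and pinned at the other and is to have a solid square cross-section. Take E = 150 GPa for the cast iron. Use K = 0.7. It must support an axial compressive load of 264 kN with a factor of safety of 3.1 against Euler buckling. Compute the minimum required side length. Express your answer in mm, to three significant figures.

a ≈ 58.4 mm

Required P_cr = n·P = 3.1 × 264 = 818.4 kN
L_e = K·L = 0.7 × 1.89 = 1.323 m
Required I = P_cr·L_e²/(π²E) = 8.184×10^5 × 1.323² / (π² × 1.50×10^11) = 9.676×10^-7 m⁴
I_req = 9.676×10^5 mm⁴
Solid square: I = a⁴/12  ⇒  a = (12I)^(1/4) = (12×9.676×10^5)^(1/4) = 58.4 mm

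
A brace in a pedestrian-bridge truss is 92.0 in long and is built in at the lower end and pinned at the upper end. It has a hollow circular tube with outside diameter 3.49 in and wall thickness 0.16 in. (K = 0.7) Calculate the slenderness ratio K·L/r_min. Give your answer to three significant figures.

Inner diameter d_i = 3.49 − 2×0.16 = 3.170 in
I = π(d_o⁴ − d_i⁴)/64 = π(3.49⁴ − 3.170⁴)/64 = 2.325 in⁴
A = 1.674 in²;  r_min = √(I/A) = √(2.325/1.674) = 1.179 in
L_e = K·L = 0.7 × 92.0 = 64.40 in
λ = L_e / r_min = 64.400 / 1.179 = 54.6

λ ≈ 54.6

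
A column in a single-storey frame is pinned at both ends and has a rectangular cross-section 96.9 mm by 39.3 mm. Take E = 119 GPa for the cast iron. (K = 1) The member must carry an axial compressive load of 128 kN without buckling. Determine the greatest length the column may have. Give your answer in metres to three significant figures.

Buckling occurs about the weak axis: I_min = h·b³/12 with b = 39.3 mm (the shorter side).
I_min = 96.9×39.3³/12 = 4.901×10^5 mm⁴
I = 4.901×10^-7 m⁴
At the buckling limit P_cr = P = 1.280×10^5 N
From P_cr = π²EI/(K·L)²:  L = (1/K)·√(π²EI/P_cr) = (1/1)·√(π²×1.19×10^11×4.901×10^-7/1.280×10^5)
L = 2.12 m

L_max ≈ 2.12 m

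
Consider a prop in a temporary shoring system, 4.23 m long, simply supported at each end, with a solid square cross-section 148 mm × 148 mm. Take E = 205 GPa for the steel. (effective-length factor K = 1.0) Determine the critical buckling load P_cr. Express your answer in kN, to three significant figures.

I = a⁴/12 = 148⁴/12 = 3.998×10^7 mm⁴
I = 3.998×10^7 mm⁴ = 3.998×10^-5 m⁴
Effective length L_e = K·L = 1 × 4.23 = 4.230 m
P_cr = π²EI / L_e² = π² × 205×10⁹ × 3.998×10^-5 / 4.230² = 4.521×10^6 N

P_cr ≈ 4520 kN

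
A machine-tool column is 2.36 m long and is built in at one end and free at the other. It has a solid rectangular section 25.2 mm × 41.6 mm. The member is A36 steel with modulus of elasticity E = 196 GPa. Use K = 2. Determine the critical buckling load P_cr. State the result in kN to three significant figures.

P_cr ≈ 4.82 kN

Buckling occurs about the weak axis: I_min = h·b³/12 with b = 25.2 mm (the shorter side).
I_min = 41.6×25.2³/12 = 5.548×10^4 mm⁴
I = 5.548×10^4 mm⁴ = 5.548×10^-8 m⁴
Effective length L_e = K·L = 2 × 2.36 = 4.720 m
P_cr = π²EI / L_e² = π² × 196×10⁹ × 5.548×10^-8 / 4.720² = 4.817×10^3 N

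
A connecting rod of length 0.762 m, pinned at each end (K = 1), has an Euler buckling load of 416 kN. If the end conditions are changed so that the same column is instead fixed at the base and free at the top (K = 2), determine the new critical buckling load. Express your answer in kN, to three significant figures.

P_cr ∝ 1/K², so P_cr,new = P_cr,old × (K_old/K_new)² = 416 × (1/2)²
= 416 × 0.2500 = 104 kN

P_cr ≈ 104 kN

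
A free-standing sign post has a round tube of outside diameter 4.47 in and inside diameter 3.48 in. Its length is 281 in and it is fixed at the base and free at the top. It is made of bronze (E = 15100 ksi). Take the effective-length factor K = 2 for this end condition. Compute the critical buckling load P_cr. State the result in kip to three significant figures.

d_o = 4.47 in, d_i = 3.48 in
I = π(d_o⁴ − d_i⁴)/64 = π(4.47⁴ − 3.480⁴)/64 = 12.40 in⁴
Effective length L_e = K·L = 2 × 281 = 562.0 in
P_cr = π²EI / L_e² = π² × 15100×10³ × 12.40 / 562.0² = 5.850×10^3 lb

P_cr ≈ 5.85 kip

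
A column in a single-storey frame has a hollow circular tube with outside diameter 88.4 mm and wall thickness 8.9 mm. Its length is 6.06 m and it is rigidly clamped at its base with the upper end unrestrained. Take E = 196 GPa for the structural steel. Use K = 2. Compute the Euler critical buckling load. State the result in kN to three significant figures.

P_cr ≈ 23.4 kN

Inner diameter d_i = 88.4 − 2×8.9 = 70.60 mm
I = π(d_o⁴ − d_i⁴)/64 = π(88.4⁴ − 70.60⁴)/64 = 1.778×10^6 mm⁴
I = 1.778×10^6 mm⁴ = 1.778×10^-6 m⁴
Effective length L_e = K·L = 2 × 6.06 = 12.12 m
P_cr = π²EI / L_e² = π² × 196×10⁹ × 1.778×10^-6 / 12.12² = 2.342×10^4 N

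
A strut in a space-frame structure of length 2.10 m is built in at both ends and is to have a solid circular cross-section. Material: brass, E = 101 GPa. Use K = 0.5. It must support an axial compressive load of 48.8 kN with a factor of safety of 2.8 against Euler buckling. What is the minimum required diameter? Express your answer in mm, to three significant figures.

Required P_cr = n·P = 2.8 × 48.8 = 136.6 kN
L_e = K·L = 0.5 × 2.10 = 1.050 m
Required I = P_cr·L_e²/(π²E) = 1.366×10^5 × 1.050² / (π² × 1.01×10^11) = 1.511×10^-7 m⁴
I_req = 1.511×10^5 mm⁴
Solid circle: I = πd⁴/64  ⇒  d = (64I/π)^(1/4) = (64×1.511×10^5/π)^(1/4) = 41.9 mm

d ≈ 41.9 mm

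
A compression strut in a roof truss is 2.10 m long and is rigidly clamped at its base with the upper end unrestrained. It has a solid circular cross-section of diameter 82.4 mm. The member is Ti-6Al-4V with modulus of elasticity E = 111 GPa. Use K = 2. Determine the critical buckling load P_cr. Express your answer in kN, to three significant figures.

I = πd⁴/64 = π×82.4⁴/64 = 2.263×10^6 mm⁴
I = 2.263×10^6 mm⁴ = 2.263×10^-6 m⁴
Effective length L_e = K·L = 2 × 2.10 = 4.200 m
P_cr = π²EI / L_e² = π² × 111×10⁹ × 2.263×10^-6 / 4.200² = 1.405×10^5 N

P_cr ≈ 141 kN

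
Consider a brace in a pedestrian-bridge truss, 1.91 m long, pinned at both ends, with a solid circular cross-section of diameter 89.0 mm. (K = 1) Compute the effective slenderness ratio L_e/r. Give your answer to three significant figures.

λ ≈ 85.8

For a solid circle r = d/4 = 89.0/4 = 22.25 mm
L_e = K·L = 1 × 1.91 m = 1.910 m = 1910.0 mm
λ = L_e / r_min = 1910.0 / 22.25 = 85.8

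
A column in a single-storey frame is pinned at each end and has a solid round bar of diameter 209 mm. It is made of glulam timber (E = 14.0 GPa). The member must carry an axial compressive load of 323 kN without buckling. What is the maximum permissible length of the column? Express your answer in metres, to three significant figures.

L_max ≈ 6.33 m

I = πd⁴/64 = π×209⁴/64 = 9.366×10^7 mm⁴
I = 9.366×10^-5 m⁴
At the buckling limit P_cr = P = 3.230×10^5 N
From P_cr = π²EI/(K·L)²:  L = (1/K)·√(π²EI/P_cr) = (1/1)·√(π²×1.40×10^10×9.366×10^-5/3.230×10^5)
L = 6.33 m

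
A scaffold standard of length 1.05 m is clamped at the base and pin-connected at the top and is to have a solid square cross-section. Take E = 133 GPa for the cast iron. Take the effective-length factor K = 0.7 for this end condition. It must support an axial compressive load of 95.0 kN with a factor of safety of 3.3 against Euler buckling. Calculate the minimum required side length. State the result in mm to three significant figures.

a ≈ 35.3 mm

Required P_cr = n·P = 3.3 × 95.0 = 313.5 kN
L_e = K·L = 0.7 × 1.05 = 0.7350 m
Required I = P_cr·L_e²/(π²E) = 3.135×10^5 × 0.7350² / (π² × 1.33×10^11) = 1.290×10^-7 m⁴
I_req = 1.290×10^5 mm⁴
Solid square: I = a⁴/12  ⇒  a = (12I)^(1/4) = (12×1.290×10^5)^(1/4) = 35.3 mm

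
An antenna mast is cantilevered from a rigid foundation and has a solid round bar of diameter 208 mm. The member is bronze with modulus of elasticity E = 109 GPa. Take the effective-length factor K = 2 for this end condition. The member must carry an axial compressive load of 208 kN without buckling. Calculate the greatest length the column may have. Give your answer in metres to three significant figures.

I = πd⁴/64 = π×208⁴/64 = 9.188×10^7 mm⁴
I = 9.188×10^-5 m⁴
At the buckling limit P_cr = P = 2.080×10^5 N
From P_cr = π²EI/(K·L)²:  L = (1/K)·√(π²EI/P_cr) = (1/2)·√(π²×1.09×10^11×9.188×10^-5/2.080×10^5)
L = 10.9 m

L_max ≈ 10.9 m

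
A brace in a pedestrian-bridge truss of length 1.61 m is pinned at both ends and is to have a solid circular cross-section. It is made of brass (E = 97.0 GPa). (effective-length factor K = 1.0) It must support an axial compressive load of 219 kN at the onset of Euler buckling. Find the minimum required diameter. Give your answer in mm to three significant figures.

L_e = K·L = 1 × 1.61 = 1.610 m
Required I = P_cr·L_e²/(π²E) = 2.190×10^5 × 1.610² / (π² × 9.70×10^10) = 5.930×10^-7 m⁴
I_req = 5.930×10^5 mm⁴
Solid circle: I = πd⁴/64  ⇒  d = (64I/π)^(1/4) = (64×5.930×10^5/π)^(1/4) = 59.0 mm

d ≈ 59.0 mm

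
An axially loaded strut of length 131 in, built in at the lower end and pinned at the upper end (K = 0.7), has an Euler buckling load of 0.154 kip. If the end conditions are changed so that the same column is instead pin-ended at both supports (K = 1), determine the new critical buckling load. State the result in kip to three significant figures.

P_cr ≈ 0.0755 kip

P_cr ∝ 1/K², so P_cr,new = P_cr,old × (K_old/K_new)² = 0.154 × (0.7/1)²
= 0.154 × 0.4900 = 0.0755 kip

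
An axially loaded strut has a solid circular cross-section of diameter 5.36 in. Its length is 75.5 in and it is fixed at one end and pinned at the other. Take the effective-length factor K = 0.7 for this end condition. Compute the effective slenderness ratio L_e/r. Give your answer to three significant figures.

λ ≈ 39.4

For a solid circle r = d/4 = 5.36/4 = 1.340 in
L_e = K·L = 0.7 × 75.5 = 52.85 in
λ = L_e / r_min = 52.850 / 1.340 = 39.4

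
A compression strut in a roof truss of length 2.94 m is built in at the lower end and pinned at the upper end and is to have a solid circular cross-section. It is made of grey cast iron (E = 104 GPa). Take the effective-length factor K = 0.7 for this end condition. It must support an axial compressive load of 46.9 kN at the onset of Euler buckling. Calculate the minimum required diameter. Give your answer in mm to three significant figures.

L_e = K·L = 0.7 × 2.94 = 2.058 m
Required I = P_cr·L_e²/(π²E) = 4.690×10^4 × 2.058² / (π² × 1.04×10^11) = 1.935×10^-7 m⁴
I_req = 1.935×10^5 mm⁴
Solid circle: I = πd⁴/64  ⇒  d = (64I/π)^(1/4) = (64×1.935×10^5/π)^(1/4) = 44.6 mm

d ≈ 44.6 mm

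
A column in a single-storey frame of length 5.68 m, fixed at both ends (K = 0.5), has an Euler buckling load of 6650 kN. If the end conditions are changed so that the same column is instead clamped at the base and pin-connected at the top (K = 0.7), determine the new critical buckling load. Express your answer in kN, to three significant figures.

P_cr ∝ 1/K², so P_cr,new = P_cr,old × (K_old/K_new)² = 6650 × (0.5/0.7)²
= 6650 × 0.5102 = 3390 kN

P_cr ≈ 3390 kN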